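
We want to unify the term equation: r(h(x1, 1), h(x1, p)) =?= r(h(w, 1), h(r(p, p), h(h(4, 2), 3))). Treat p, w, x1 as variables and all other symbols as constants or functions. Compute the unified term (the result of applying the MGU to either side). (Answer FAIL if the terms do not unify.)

r(h(r(h(h(4, 2), 3), h(h(4, 2), 3)), 1), h(r(h(h(4, 2), 3), h(h(4, 2), 3)), h(h(4, 2), 3)))

Decompose r/2: h(x1, 1) =?= h(w, 1),  h(x1, p) =?= h(r(p, p), h(h(4, 2), 3)).
Decompose h/2: x1 =?= w,  1 =?= 1.
Bind x1 := w; substituting into the one remaining equation that mentions x1 gives: h(w, p) =?= h(r(p, p), h(h(4, 2), 3)).
Delete trivial equation 1 =?= 1.
Decompose h/2: w =?= r(p, p),  p =?= h(h(4, 2), 3).
Bind w := r(p, p); no other remaining equation mentions w. Substituting into the earlier binding gives x1 := r(p, p).
Bind p := h(h(4, 2), 3). Substituting into the earlier bindings gives x1 := r(h(h(4, 2), 3), h(h(4, 2), 3)), w := r(h(h(4, 2), 3), h(h(4, 2), 3)).
Applying the MGU to either side gives r(h(r(h(h(4, 2), 3), h(h(4, 2), 3)), 1), h(r(h(h(4, 2), 3), h(h(4, 2), 3)), h(h(4, 2), 3))).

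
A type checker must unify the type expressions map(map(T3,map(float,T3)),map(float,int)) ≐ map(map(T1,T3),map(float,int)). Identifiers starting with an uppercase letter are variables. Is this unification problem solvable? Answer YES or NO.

NO

Decompose map/2: map(T3,map(float,T3)) ≐ map(T1,T3),  map(float,int) ≐ map(float,int).
Decompose map/2: T3 ≐ T1,  map(float,T3) ≐ T3.
Bind T3 := T1; substituting into the one remaining equation that mentions T3 gives: map(float,T1) ≐ T1.
Occurs check fails: T1 occurs in map(float,T1); the equation T1 ≐ map(float,T1) has no finite solution.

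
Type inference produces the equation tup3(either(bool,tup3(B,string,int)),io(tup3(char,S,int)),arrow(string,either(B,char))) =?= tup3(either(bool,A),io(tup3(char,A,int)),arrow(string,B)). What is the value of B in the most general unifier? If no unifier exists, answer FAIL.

FAIL

Decompose tup3/3: either(bool,tup3(B,string,int)) =?= either(bool,A),  io(tup3(char,S,int)) =?= io(tup3(char,A,int)),  arrow(string,either(B,char)) =?= arrow(string,B).
Decompose either/2: bool =?= bool,  tup3(B,string,int) =?= A.
Delete trivial equation bool =?= bool.
Bind A := tup3(B,string,int); substituting into the one remaining equation that mentions A gives: io(tup3(char,S,int)) =?= io(tup3(char,tup3(B,string,int),int)).
Decompose io/1: tup3(char,S,int) =?= tup3(char,tup3(B,string,int),int).
Decompose tup3/3: char =?= char,  S =?= tup3(B,string,int),  int =?= int.
Delete trivial equation char =?= char.
Bind S := tup3(B,string,int); no other remaining equation mentions S.
Delete trivial equation int =?= int.
Decompose arrow/2: string =?= string,  either(B,char) =?= B.
Delete trivial equation string =?= string.
Occurs check fails: B occurs in either(B,char); the equation B =?= either(B,char) has no finite solution.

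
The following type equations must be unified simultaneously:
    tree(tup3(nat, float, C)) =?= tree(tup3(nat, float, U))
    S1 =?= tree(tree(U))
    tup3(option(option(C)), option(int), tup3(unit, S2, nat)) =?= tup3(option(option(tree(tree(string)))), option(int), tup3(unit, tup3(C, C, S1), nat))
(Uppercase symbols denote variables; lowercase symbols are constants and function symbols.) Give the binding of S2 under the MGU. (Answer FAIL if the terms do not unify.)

Decompose tree/1: tup3(nat, float, C) =?= tup3(nat, float, U).
Decompose tup3/3: nat =?= nat,  float =?= float,  C =?= U.
Delete trivial equation nat =?= nat.
Delete trivial equation float =?= float.
Bind C := U; substituting into the one remaining equation that mentions C gives: tup3(option(option(U)), option(int), tup3(unit, S2, nat)) =?= tup3(option(option(tree(tree(string)))), option(int), tup3(unit, tup3(U, U, S1), nat)).
Bind S1 := tree(tree(U)); substituting into the remaining equation gives: tup3(option(option(U)), option(int), tup3(unit, S2, nat)) =?= tup3(option(option(tree(tree(string)))), option(int), tup3(unit, tup3(U, U, tree(tree(U))), nat)).
Decompose tup3/3: option(option(U)) =?= option(option(tree(tree(string)))),  option(int) =?= option(int),  tup3(unit, S2, nat) =?= tup3(unit, tup3(U, U, tree(tree(U))), nat).
Decompose option/1: option(U) =?= option(tree(tree(string))).
Decompose option/1: U =?= tree(tree(string)).
Bind U := tree(tree(string)); substituting into the one remaining equation that mentions U gives: tup3(unit, S2, nat) =?= tup3(unit, tup3(tree(tree(string)), tree(tree(string)), tree(tree(tree(tree(string))))), nat). Substituting into the earlier bindings gives C := tree(tree(string)), S1 := tree(tree(tree(tree(string)))).
Delete trivial equation option(int) =?= option(int).
Decompose tup3/3: unit =?= unit,  S2 =?= tup3(tree(tree(string)), tree(tree(string)), tree(tree(tree(tree(string))))),  nat =?= nat.
Delete trivial equation unit =?= unit.
Bind S2 := tup3(tree(tree(string)), tree(tree(string)), tree(tree(tree(tree(string))))); no other remaining equation mentions S2.
Delete trivial equation nat =?= nat.
MGU = { C := tree(tree(string)), S1 := tree(tree(tree(tree(string)))), U := tree(tree(string)), S2 := tup3(tree(tree(string)), tree(tree(string)), tree(tree(tree(tree(string))))) }, so S2 := tup3(tree(tree(string)), tree(tree(string)), tree(tree(tree(tree(string))))).

tup3(tree(tree(string)), tree(tree(string)), tree(tree(tree(tree(string)))))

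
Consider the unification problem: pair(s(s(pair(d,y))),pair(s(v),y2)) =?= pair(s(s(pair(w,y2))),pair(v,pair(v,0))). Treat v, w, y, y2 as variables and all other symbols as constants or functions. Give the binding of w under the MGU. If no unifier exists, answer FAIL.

FAIL

Decompose pair/2: s(s(pair(d,y))) =?= s(s(pair(w,y2))),  pair(s(v),y2) =?= pair(v,pair(v,0)).
Decompose s/1: s(pair(d,y)) =?= s(pair(w,y2)).
Decompose s/1: pair(d,y) =?= pair(w,y2).
Decompose pair/2: d =?= w,  y =?= y2.
Bind w := d; no other remaining equation mentions w.
Bind y := y2; no other remaining equation mentions y.
Decompose pair/2: s(v) =?= v,  y2 =?= pair(v,0).
Occurs check fails: v occurs in s(v); the equation v =?= s(v) has no finite solution.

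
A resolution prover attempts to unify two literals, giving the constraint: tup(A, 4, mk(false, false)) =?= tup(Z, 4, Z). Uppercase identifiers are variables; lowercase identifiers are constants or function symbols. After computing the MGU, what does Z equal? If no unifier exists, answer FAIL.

mk(false, false)

Decompose tup/3: A =?= Z,  4 =?= 4,  mk(false, false) =?= Z.
Bind A := Z; no other remaining equation mentions A.
Delete trivial equation 4 =?= 4.
Bind Z := mk(false, false). Substituting into the earlier binding gives A := mk(false, false).
MGU = { A ↦ mk(false, false), Z ↦ mk(false, false) }, so Z ↦ mk(false, false).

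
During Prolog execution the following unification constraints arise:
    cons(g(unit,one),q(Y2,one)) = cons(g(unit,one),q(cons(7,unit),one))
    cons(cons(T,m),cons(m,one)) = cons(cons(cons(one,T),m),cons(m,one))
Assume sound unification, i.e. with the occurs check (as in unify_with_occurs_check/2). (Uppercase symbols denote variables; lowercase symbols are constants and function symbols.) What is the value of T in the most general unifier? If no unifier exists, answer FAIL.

FAIL

Decompose cons/2: g(unit,one) = g(unit,one),  q(Y2,one) = q(cons(7,unit),one).
Delete trivial equation g(unit,one) = g(unit,one).
Decompose q/2: Y2 = cons(7,unit),  one = one.
Bind Y2 := cons(7,unit); no other remaining equation mentions Y2.
Delete trivial equation one = one.
Decompose cons/2: cons(T,m) = cons(cons(one,T),m),  cons(m,one) = cons(m,one).
Decompose cons/2: T = cons(one,T),  m = m.
Occurs check fails: T occurs in cons(one,T); the equation T = cons(one,T) has no finite solution.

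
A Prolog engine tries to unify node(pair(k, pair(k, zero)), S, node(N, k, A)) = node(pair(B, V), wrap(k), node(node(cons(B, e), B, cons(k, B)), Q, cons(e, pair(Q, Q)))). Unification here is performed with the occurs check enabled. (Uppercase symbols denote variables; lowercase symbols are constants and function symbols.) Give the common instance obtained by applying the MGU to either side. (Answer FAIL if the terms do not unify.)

node(pair(k, pair(k, zero)), wrap(k), node(node(cons(k, e), k, cons(k, k)), k, cons(e, pair(k, k))))

Decompose node/3: pair(k, pair(k, zero)) = pair(B, V),  S = wrap(k),  node(N, k, A) = node(node(cons(B, e), B, cons(k, B)), Q, cons(e, pair(Q, Q))).
Decompose pair/2: k = B,  pair(k, zero) = V.
Bind B := k; substituting into the one remaining equation that mentions B gives: node(N, k, A) = node(node(cons(k, e), k, cons(k, k)), Q, cons(e, pair(Q, Q))).
Bind V := pair(k, zero); no other remaining equation mentions V.
Bind S := wrap(k); no other remaining equation mentions S.
Decompose node/3: N = node(cons(k, e), k, cons(k, k)),  k = Q,  A = cons(e, pair(Q, Q)).
Bind N := node(cons(k, e), k, cons(k, k)); no other remaining equation mentions N.
Bind Q := k; substituting into the remaining equation gives: A = cons(e, pair(k, k)).
Bind A := cons(e, pair(k, k)).
Applying the MGU to either side gives node(pair(k, pair(k, zero)), wrap(k), node(node(cons(k, e), k, cons(k, k)), k, cons(e, pair(k, k)))).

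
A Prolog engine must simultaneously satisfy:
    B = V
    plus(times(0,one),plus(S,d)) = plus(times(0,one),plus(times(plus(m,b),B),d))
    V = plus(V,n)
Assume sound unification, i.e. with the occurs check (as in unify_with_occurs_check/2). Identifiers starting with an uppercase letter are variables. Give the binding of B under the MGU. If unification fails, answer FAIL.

Bind B := V; substituting into the one remaining equation that mentions B gives: plus(times(0,one),plus(S,d)) = plus(times(0,one),plus(times(plus(m,b),V),d)).
Decompose plus/2: times(0,one) = times(0,one),  plus(S,d) = plus(times(plus(m,b),V),d).
Delete trivial equation times(0,one) = times(0,one).
Decompose plus/2: S = times(plus(m,b),V),  d = d.
Bind S := times(plus(m,b),V); no other remaining equation mentions S.
Delete trivial equation d = d.
Occurs check fails: V occurs in plus(V,n); the equation V = plus(V,n) has no finite solution.

FAIL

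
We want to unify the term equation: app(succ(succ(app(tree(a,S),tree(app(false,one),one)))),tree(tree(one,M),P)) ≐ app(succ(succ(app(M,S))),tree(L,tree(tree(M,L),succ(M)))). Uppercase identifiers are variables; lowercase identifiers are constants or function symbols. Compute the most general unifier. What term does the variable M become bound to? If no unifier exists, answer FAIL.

Decompose app/2: succ(succ(app(tree(a,S),tree(app(false,one),one)))) ≐ succ(succ(app(M,S))),  tree(tree(one,M),P) ≐ tree(L,tree(tree(M,L),succ(M))).
Decompose succ/1: succ(app(tree(a,S),tree(app(false,one),one))) ≐ succ(app(M,S)).
Decompose succ/1: app(tree(a,S),tree(app(false,one),one)) ≐ app(M,S).
Decompose app/2: tree(a,S) ≐ M,  tree(app(false,one),one) ≐ S.
Bind M := tree(a,S); substituting into the one remaining equation that mentions M gives: tree(tree(one,tree(a,S)),P) ≐ tree(L,tree(tree(tree(a,S),L),succ(tree(a,S)))).
Bind S := tree(app(false,one),one); substituting into the remaining equation gives: tree(tree(one,tree(a,tree(app(false,one),one))),P) ≐ tree(L,tree(tree(tree(a,tree(app(false,one),one)),L),succ(tree(a,tree(app(false,one),one))))). Substituting into the earlier binding gives M := tree(a,tree(app(false,one),one)).
Decompose tree/2: tree(one,tree(a,tree(app(false,one),one))) ≐ L,  P ≐ tree(tree(tree(a,tree(app(false,one),one)),L),succ(tree(a,tree(app(false,one),one)))).
Bind L := tree(one,tree(a,tree(app(false,one),one))); substituting into the remaining equation gives: P ≐ tree(tree(tree(a,tree(app(false,one),one)),tree(one,tree(a,tree(app(false,one),one)))),succ(tree(a,tree(app(false,one),one)))).
Bind P := tree(tree(tree(a,tree(app(false,one),one)),tree(one,tree(a,tree(app(false,one),one)))),succ(tree(a,tree(app(false,one),one)))).
MGU = { M := tree(a,tree(app(false,one),one)), S := tree(app(false,one),one), L := tree(one,tree(a,tree(app(false,one),one))), P := tree(tree(tree(a,tree(app(false,one),one)),tree(one,tree(a,tree(app(false,one),one)))),succ(tree(a,tree(app(false,one),one)))) }, so M := tree(a,tree(app(false,one),one)).

tree(a,tree(app(false,one),one))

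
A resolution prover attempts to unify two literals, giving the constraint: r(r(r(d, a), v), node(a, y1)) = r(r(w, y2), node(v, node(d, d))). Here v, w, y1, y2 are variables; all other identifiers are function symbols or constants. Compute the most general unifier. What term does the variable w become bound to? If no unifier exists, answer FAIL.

r(d, a)

Decompose r/2: r(r(d, a), v) = r(w, y2),  node(a, y1) = node(v, node(d, d)).
Decompose r/2: r(d, a) = w,  v = y2.
Bind w := r(d, a); no other remaining equation mentions w.
Bind v := y2; substituting into the remaining equation gives: node(a, y1) = node(y2, node(d, d)).
Decompose node/2: a = y2,  y1 = node(d, d).
Bind y2 := a; no other remaining equation mentions y2. Substituting into the earlier binding gives v := a.
Bind y1 := node(d, d).
MGU = { w -> r(d, a), v -> a, y2 -> a, y1 -> node(d, d) }, so w -> r(d, a).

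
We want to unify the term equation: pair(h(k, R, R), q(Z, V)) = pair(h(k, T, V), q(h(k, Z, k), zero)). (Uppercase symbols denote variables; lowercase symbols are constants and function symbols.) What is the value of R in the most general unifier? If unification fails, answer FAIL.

Decompose pair/2: h(k, R, R) = h(k, T, V),  q(Z, V) = q(h(k, Z, k), zero).
Decompose h/3: k = k,  R = T,  R = V.
Delete trivial equation k = k.
Bind R := T; substituting into the one remaining equation that mentions R gives: T = V.
Bind T := V; no other remaining equation mentions T. Substituting into the earlier binding gives R := V.
Decompose q/2: Z = h(k, Z, k),  V = zero.
Occurs check fails: Z occurs in h(k, Z, k); the equation Z = h(k, Z, k) has no finite solution.

FAIL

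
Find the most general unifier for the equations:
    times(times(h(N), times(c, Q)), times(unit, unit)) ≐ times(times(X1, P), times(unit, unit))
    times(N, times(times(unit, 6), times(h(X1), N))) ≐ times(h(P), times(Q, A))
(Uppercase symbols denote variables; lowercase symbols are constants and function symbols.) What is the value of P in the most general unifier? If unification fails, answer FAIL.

times(c, times(unit, 6))

Decompose times/2: times(h(N), times(c, Q)) ≐ times(X1, P),  times(unit, unit) ≐ times(unit, unit).
Decompose times/2: h(N) ≐ X1,  times(c, Q) ≐ P.
Bind X1 := h(N); substituting into the one remaining equation that mentions X1 gives: times(N, times(times(unit, 6), times(h(h(N)), N))) ≐ times(h(P), times(Q, A)).
Bind P := times(c, Q); substituting into the one remaining equation that mentions P gives: times(N, times(times(unit, 6), times(h(h(N)), N))) ≐ times(h(times(c, Q)), times(Q, A)).
Delete trivial equation times(unit, unit) ≐ times(unit, unit).
Decompose times/2: N ≐ h(times(c, Q)),  times(times(unit, 6), times(h(h(N)), N)) ≐ times(Q, A).
Bind N := h(times(c, Q)); substituting into the remaining equation gives: times(times(unit, 6), times(h(h(h(times(c, Q)))), h(times(c, Q)))) ≐ times(Q, A). Substituting into the earlier binding gives X1 := h(h(times(c, Q))).
Decompose times/2: times(unit, 6) ≐ Q,  times(h(h(h(times(c, Q)))), h(times(c, Q))) ≐ A.
Bind Q := times(unit, 6); substituting into the remaining equation gives: times(h(h(h(times(c, times(unit, 6))))), h(times(c, times(unit, 6)))) ≐ A. Substituting into the earlier bindings gives X1 := h(h(times(c, times(unit, 6)))), P := times(c, times(unit, 6)), N := h(times(c, times(unit, 6))).
Bind A := times(h(h(h(times(c, times(unit, 6))))), h(times(c, times(unit, 6)))).
MGU = { X1 := h(h(times(c, times(unit, 6)))), P := times(c, times(unit, 6)), N := h(times(c, times(unit, 6))), Q := times(unit, 6), A := times(h(h(h(times(c, times(unit, 6))))), h(times(c, times(unit, 6)))) }, so P := times(c, times(unit, 6)).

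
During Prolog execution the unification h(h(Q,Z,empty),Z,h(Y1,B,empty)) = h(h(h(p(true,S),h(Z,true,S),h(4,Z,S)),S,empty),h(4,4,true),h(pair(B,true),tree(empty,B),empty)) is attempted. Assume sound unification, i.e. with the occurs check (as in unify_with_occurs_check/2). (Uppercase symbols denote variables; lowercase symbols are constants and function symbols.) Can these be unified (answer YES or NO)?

Decompose h/3: h(Q,Z,empty) = h(h(p(true,S),h(Z,true,S),h(4,Z,S)),S,empty),  Z = h(4,4,true),  h(Y1,B,empty) = h(pair(B,true),tree(empty,B),empty).
Decompose h/3: Q = h(p(true,S),h(Z,true,S),h(4,Z,S)),  Z = S,  empty = empty.
Bind Q := h(p(true,S),h(Z,true,S),h(4,Z,S)); no other remaining equation mentions Q.
Bind Z := S; substituting into the one remaining equation that mentions Z gives: S = h(4,4,true). Substituting into the earlier binding gives Q := h(p(true,S),h(S,true,S),h(4,S,S)).
Delete trivial equation empty = empty.
Bind S := h(4,4,true); no other remaining equation mentions S. Substituting into the earlier bindings gives Q := h(p(true,h(4,4,true)),h(h(4,4,true),true,h(4,4,true)),h(4,h(4,4,true),h(4,4,true))), Z := h(4,4,true).
Decompose h/3: Y1 = pair(B,true),  B = tree(empty,B),  empty = empty.
Bind Y1 := pair(B,true); no other remaining equation mentions Y1.
Occurs check fails: B occurs in tree(empty,B); the equation B = tree(empty,B) has no finite solution.

NO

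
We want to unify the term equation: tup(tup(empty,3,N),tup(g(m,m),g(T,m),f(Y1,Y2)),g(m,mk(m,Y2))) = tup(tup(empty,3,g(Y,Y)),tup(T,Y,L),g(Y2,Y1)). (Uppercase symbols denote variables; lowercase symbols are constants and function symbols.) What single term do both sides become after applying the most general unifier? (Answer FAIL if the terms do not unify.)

tup(tup(empty,3,g(g(g(m,m),m),g(g(m,m),m))),tup(g(m,m),g(g(m,m),m),f(mk(m,m),m)),g(m,mk(m,m)))

Decompose tup/3: tup(empty,3,N) = tup(empty,3,g(Y,Y)),  tup(g(m,m),g(T,m),f(Y1,Y2)) = tup(T,Y,L),  g(m,mk(m,Y2)) = g(Y2,Y1).
Decompose tup/3: empty = empty,  3 = 3,  N = g(Y,Y).
Delete trivial equation empty = empty.
Delete trivial equation 3 = 3.
Bind N := g(Y,Y); no other remaining equation mentions N.
Decompose tup/3: g(m,m) = T,  g(T,m) = Y,  f(Y1,Y2) = L.
Bind T := g(m,m); substituting into the one remaining equation that mentions T gives: g(g(m,m),m) = Y.
Bind Y := g(g(m,m),m); no other remaining equation mentions Y. Substituting into the earlier binding gives N := g(g(g(m,m),m),g(g(m,m),m)).
Bind L := f(Y1,Y2); no other remaining equation mentions L.
Decompose g/2: m = Y2,  mk(m,Y2) = Y1.
Bind Y2 := m; substituting into the remaining equation gives: mk(m,m) = Y1. Substituting into the earlier binding gives L := f(Y1,m).
Bind Y1 := mk(m,m). Substituting into the earlier binding gives L := f(mk(m,m),m).
Applying the MGU to either side gives tup(tup(empty,3,g(g(g(m,m),m),g(g(m,m),m))),tup(g(m,m),g(g(m,m),m),f(mk(m,m),m)),g(m,mk(m,m))).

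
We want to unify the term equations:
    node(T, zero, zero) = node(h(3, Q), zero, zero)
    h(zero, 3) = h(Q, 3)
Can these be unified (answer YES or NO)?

YES

Decompose node/3: T = h(3, Q),  zero = zero,  zero = zero.
Bind T := h(3, Q); no other remaining equation mentions T.
Delete trivial equation zero = zero.
Delete trivial equation zero = zero.
Decompose h/2: zero = Q,  3 = 3.
Bind Q := zero; no other remaining equation mentions Q. Substituting into the earlier binding gives T := h(3, zero).
Delete trivial equation 3 = 3.
No equations remain and no clash or occurs-check failure arose, so a unifier exists.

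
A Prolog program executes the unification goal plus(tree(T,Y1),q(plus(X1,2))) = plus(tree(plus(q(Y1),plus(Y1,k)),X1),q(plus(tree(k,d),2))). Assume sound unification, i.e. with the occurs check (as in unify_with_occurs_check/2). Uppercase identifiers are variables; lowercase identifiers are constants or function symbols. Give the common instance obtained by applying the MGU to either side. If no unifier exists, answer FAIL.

plus(tree(plus(q(tree(k,d)),plus(tree(k,d),k)),tree(k,d)),q(plus(tree(k,d),2)))

Decompose plus/2: tree(T,Y1) = tree(plus(q(Y1),plus(Y1,k)),X1),  q(plus(X1,2)) = q(plus(tree(k,d),2)).
Decompose tree/2: T = plus(q(Y1),plus(Y1,k)),  Y1 = X1.
Bind T := plus(q(Y1),plus(Y1,k)); no other remaining equation mentions T.
Bind Y1 := X1; no other remaining equation mentions Y1. Substituting into the earlier binding gives T := plus(q(X1),plus(X1,k)).
Decompose q/1: plus(X1,2) = plus(tree(k,d),2).
Decompose plus/2: X1 = tree(k,d),  2 = 2.
Bind X1 := tree(k,d); no other remaining equation mentions X1. Substituting into the earlier bindings gives T := plus(q(tree(k,d)),plus(tree(k,d),k)), Y1 := tree(k,d).
Delete trivial equation 2 = 2.
Applying the MGU to either side gives plus(tree(plus(q(tree(k,d)),plus(tree(k,d),k)),tree(k,d)),q(plus(tree(k,d),2))).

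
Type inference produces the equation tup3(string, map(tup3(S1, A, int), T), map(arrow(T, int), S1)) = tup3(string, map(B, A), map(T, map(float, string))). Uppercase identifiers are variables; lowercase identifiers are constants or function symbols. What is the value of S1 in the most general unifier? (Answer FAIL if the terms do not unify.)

Decompose tup3/3: string = string,  map(tup3(S1, A, int), T) = map(B, A),  map(arrow(T, int), S1) = map(T, map(float, string)).
Delete trivial equation string = string.
Decompose map/2: tup3(S1, A, int) = B,  T = A.
Bind B := tup3(S1, A, int); no other remaining equation mentions B.
Bind T := A; substituting into the remaining equation gives: map(arrow(A, int), S1) = map(A, map(float, string)).
Decompose map/2: arrow(A, int) = A,  S1 = map(float, string).
Occurs check fails: A occurs in arrow(A, int); the equation A = arrow(A, int) has no finite solution.

FAIL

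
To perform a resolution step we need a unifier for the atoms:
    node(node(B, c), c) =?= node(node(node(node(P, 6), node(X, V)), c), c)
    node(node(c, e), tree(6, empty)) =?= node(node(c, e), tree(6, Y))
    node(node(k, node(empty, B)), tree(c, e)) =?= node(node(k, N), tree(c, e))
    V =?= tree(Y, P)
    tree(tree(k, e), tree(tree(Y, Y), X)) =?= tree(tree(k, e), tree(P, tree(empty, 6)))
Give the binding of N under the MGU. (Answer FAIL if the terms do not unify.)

node(empty, node(node(tree(empty, empty), 6), node(tree(empty, 6), tree(empty, tree(empty, empty)))))

Decompose node/2: node(B, c) =?= node(node(node(P, 6), node(X, V)), c),  c =?= c.
Decompose node/2: B =?= node(node(P, 6), node(X, V)),  c =?= c.
Bind B := node(node(P, 6), node(X, V)); substituting into the one remaining equation that mentions B gives: node(node(k, node(empty, node(node(P, 6), node(X, V)))), tree(c, e)) =?= node(node(k, N), tree(c, e)).
Delete trivial equation c =?= c.
Delete trivial equation c =?= c.
Decompose node/2: node(c, e) =?= node(c, e),  tree(6, empty) =?= tree(6, Y).
Delete trivial equation node(c, e) =?= node(c, e).
Decompose tree/2: 6 =?= 6,  empty =?= Y.
Delete trivial equation 6 =?= 6.
Bind Y := empty; substituting into the 2 remaining equations that mention Y gives: V =?= tree(empty, P),  tree(tree(k, e), tree(tree(empty, empty), X)) =?= tree(tree(k, e), tree(P, tree(empty, 6))).
Decompose node/2: node(k, node(empty, node(node(P, 6), node(X, V)))) =?= node(k, N),  tree(c, e) =?= tree(c, e).
Decompose node/2: k =?= k,  node(empty, node(node(P, 6), node(X, V))) =?= N.
Delete trivial equation k =?= k.
Bind N := node(empty, node(node(P, 6), node(X, V))); no other remaining equation mentions N.
Delete trivial equation tree(c, e) =?= tree(c, e).
Bind V := tree(empty, P); no other remaining equation mentions V. Substituting into the earlier bindings gives B := node(node(P, 6), node(X, tree(empty, P))), N := node(empty, node(node(P, 6), node(X, tree(empty, P)))).
Decompose tree/2: tree(k, e) =?= tree(k, e),  tree(tree(empty, empty), X) =?= tree(P, tree(empty, 6)).
Delete trivial equation tree(k, e) =?= tree(k, e).
Decompose tree/2: tree(empty, empty) =?= P,  X =?= tree(empty, 6).
Bind P := tree(empty, empty); no other remaining equation mentions P. Substituting into the earlier bindings gives B := node(node(tree(empty, empty), 6), node(X, tree(empty, tree(empty, empty)))), N := node(empty, node(node(tree(empty, empty), 6), node(X, tree(empty, tree(empty, empty))))), V := tree(empty, tree(empty, empty)).
Bind X := tree(empty, 6). Substituting into the earlier bindings gives B := node(node(tree(empty, empty), 6), node(tree(empty, 6), tree(empty, tree(empty, empty)))), N := node(empty, node(node(tree(empty, empty), 6), node(tree(empty, 6), tree(empty, tree(empty, empty))))).
MGU = { B ↦ node(node(tree(empty, empty), 6), node(tree(empty, 6), tree(empty, tree(empty, empty)))), Y ↦ empty, N ↦ node(empty, node(node(tree(empty, empty), 6), node(tree(empty, 6), tree(empty, tree(empty, empty))))), V ↦ tree(empty, tree(empty, empty)), P ↦ tree(empty, empty), X ↦ tree(empty, 6) }, so N ↦ node(empty, node(node(tree(empty, empty), 6), node(tree(empty, 6), tree(empty, tree(empty, empty))))).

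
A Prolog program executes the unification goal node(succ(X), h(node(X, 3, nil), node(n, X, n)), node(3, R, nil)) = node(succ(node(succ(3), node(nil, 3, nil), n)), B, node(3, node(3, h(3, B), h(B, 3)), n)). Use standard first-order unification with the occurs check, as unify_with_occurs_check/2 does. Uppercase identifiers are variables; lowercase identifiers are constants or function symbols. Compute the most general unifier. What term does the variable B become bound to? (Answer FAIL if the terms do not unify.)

Decompose node/3: succ(X) = succ(node(succ(3), node(nil, 3, nil), n)),  h(node(X, 3, nil), node(n, X, n)) = B,  node(3, R, nil) = node(3, node(3, h(3, B), h(B, 3)), n).
Decompose succ/1: X = node(succ(3), node(nil, 3, nil), n).
Bind X := node(succ(3), node(nil, 3, nil), n); substituting into the one remaining equation that mentions X gives: h(node(node(succ(3), node(nil, 3, nil), n), 3, nil), node(n, node(succ(3), node(nil, 3, nil), n), n)) = B.
Bind B := h(node(node(succ(3), node(nil, 3, nil), n), 3, nil), node(n, node(succ(3), node(nil, 3, nil), n), n)); substituting into the remaining equation gives: node(3, R, nil) = node(3, node(3, h(3, h(node(node(succ(3), node(nil, 3, nil), n), 3, nil), node(n, node(succ(3), node(nil, 3, nil), n), n))), h(h(node(node(succ(3), node(nil, 3, nil), n), 3, nil), node(n, node(succ(3), node(nil, 3, nil), n), n)), 3)), n).
Decompose node/3: 3 = 3,  R = node(3, h(3, h(node(node(succ(3), node(nil, 3, nil), n), 3, nil), node(n, node(succ(3), node(nil, 3, nil), n), n))), h(h(node(node(succ(3), node(nil, 3, nil), n), 3, nil), node(n, node(succ(3), node(nil, 3, nil), n), n)), 3)),  nil = n.
Delete trivial equation 3 = 3.
Bind R := node(3, h(3, h(node(node(succ(3), node(nil, 3, nil), n), 3, nil), node(n, node(succ(3), node(nil, 3, nil), n), n))), h(h(node(node(succ(3), node(nil, 3, nil), n), 3, nil), node(n, node(succ(3), node(nil, 3, nil), n), n)), 3)); no other remaining equation mentions R.
Clash: constants nil and n differ; no unifier exists.

FAIL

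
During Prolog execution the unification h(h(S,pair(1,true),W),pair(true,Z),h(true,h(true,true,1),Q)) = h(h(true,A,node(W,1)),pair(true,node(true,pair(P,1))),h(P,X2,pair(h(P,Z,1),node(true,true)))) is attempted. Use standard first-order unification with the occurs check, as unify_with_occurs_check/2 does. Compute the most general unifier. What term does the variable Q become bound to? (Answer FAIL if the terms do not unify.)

Decompose h/3: h(S,pair(1,true),W) = h(true,A,node(W,1)),  pair(true,Z) = pair(true,node(true,pair(P,1))),  h(true,h(true,true,1),Q) = h(P,X2,pair(h(P,Z,1),node(true,true))).
Decompose h/3: S = true,  pair(1,true) = A,  W = node(W,1).
Bind S := true; no other remaining equation mentions S.
Bind A := pair(1,true); no other remaining equation mentions A.
Occurs check fails: W occurs in node(W,1); the equation W = node(W,1) has no finite solution.

FAIL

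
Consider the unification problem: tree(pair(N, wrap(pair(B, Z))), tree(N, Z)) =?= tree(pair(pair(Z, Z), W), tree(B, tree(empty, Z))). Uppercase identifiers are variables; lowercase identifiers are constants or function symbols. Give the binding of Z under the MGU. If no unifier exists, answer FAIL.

FAIL

Decompose tree/2: pair(N, wrap(pair(B, Z))) =?= pair(pair(Z, Z), W),  tree(N, Z) =?= tree(B, tree(empty, Z)).
Decompose pair/2: N =?= pair(Z, Z),  wrap(pair(B, Z)) =?= W.
Bind N := pair(Z, Z); substituting into the one remaining equation that mentions N gives: tree(pair(Z, Z), Z) =?= tree(B, tree(empty, Z)).
Bind W := wrap(pair(B, Z)); no other remaining equation mentions W.
Decompose tree/2: pair(Z, Z) =?= B,  Z =?= tree(empty, Z).
Bind B := pair(Z, Z); no other remaining equation mentions B. Substituting into the earlier binding gives W := wrap(pair(pair(Z, Z), Z)).
Occurs check fails: Z occurs in tree(empty, Z); the equation Z =?= tree(empty, Z) has no finite solution.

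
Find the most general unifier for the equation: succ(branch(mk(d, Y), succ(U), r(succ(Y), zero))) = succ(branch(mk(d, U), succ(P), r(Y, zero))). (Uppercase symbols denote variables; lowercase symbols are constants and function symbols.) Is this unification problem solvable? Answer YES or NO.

NO

Decompose succ/1: branch(mk(d, Y), succ(U), r(succ(Y), zero)) = branch(mk(d, U), succ(P), r(Y, zero)).
Decompose branch/3: mk(d, Y) = mk(d, U),  succ(U) = succ(P),  r(succ(Y), zero) = r(Y, zero).
Decompose mk/2: d = d,  Y = U.
Delete trivial equation d = d.
Bind Y := U; substituting into the one remaining equation that mentions Y gives: r(succ(U), zero) = r(U, zero).
Decompose succ/1: U = P.
Bind U := P; substituting into the remaining equation gives: r(succ(P), zero) = r(P, zero). Substituting into the earlier binding gives Y := P.
Decompose r/2: succ(P) = P,  zero = zero.
Occurs check fails: P occurs in succ(P); the equation P = succ(P) has no finite solution.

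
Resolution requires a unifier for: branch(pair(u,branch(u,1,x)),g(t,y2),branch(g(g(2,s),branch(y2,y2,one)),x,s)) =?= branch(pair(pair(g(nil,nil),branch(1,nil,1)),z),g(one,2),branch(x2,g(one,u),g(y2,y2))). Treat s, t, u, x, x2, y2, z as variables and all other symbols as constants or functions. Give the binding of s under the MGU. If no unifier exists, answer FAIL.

g(2,2)

Decompose branch/3: pair(u,branch(u,1,x)) =?= pair(pair(g(nil,nil),branch(1,nil,1)),z),  g(t,y2) =?= g(one,2),  branch(g(g(2,s),branch(y2,y2,one)),x,s) =?= branch(x2,g(one,u),g(y2,y2)).
Decompose pair/2: u =?= pair(g(nil,nil),branch(1,nil,1)),  branch(u,1,x) =?= z.
Bind u := pair(g(nil,nil),branch(1,nil,1)); substituting into the 2 remaining equations that mention u gives: branch(pair(g(nil,nil),branch(1,nil,1)),1,x) =?= z,  branch(g(g(2,s),branch(y2,y2,one)),x,s) =?= branch(x2,g(one,pair(g(nil,nil),branch(1,nil,1))),g(y2,y2)).
Bind z := branch(pair(g(nil,nil),branch(1,nil,1)),1,x); no other remaining equation mentions z.
Decompose g/2: t =?= one,  y2 =?= 2.
Bind t := one; no other remaining equation mentions t.
Bind y2 := 2; substituting into the remaining equation gives: branch(g(g(2,s),branch(2,2,one)),x,s) =?= branch(x2,g(one,pair(g(nil,nil),branch(1,nil,1))),g(2,2)).
Decompose branch/3: g(g(2,s),branch(2,2,one)) =?= x2,  x =?= g(one,pair(g(nil,nil),branch(1,nil,1))),  s =?= g(2,2).
Bind x2 := g(g(2,s),branch(2,2,one)); no other remaining equation mentions x2.
Bind x := g(one,pair(g(nil,nil),branch(1,nil,1))); no other remaining equation mentions x. Substituting into the earlier binding gives z := branch(pair(g(nil,nil),branch(1,nil,1)),1,g(one,pair(g(nil,nil),branch(1,nil,1)))).
Bind s := g(2,2). Substituting into the earlier binding gives x2 := g(g(2,g(2,2)),branch(2,2,one)).
MGU = { u := pair(g(nil,nil),branch(1,nil,1)), z := branch(pair(g(nil,nil),branch(1,nil,1)),1,g(one,pair(g(nil,nil),branch(1,nil,1)))), t := one, y2 := 2, x2 := g(g(2,g(2,2)),branch(2,2,one)), x := g(one,pair(g(nil,nil),branch(1,nil,1))), s := g(2,2) }, so s := g(2,2).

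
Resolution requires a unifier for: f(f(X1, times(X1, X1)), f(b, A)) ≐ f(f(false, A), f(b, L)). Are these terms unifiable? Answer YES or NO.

YES

Decompose f/2: f(X1, times(X1, X1)) ≐ f(false, A),  f(b, A) ≐ f(b, L).
Decompose f/2: X1 ≐ false,  times(X1, X1) ≐ A.
Bind X1 := false; substituting into the one remaining equation that mentions X1 gives: times(false, false) ≐ A.
Bind A := times(false, false); substituting into the remaining equation gives: f(b, times(false, false)) ≐ f(b, L).
Decompose f/2: b ≐ b,  times(false, false) ≐ L.
Delete trivial equation b ≐ b.
Bind L := times(false, false).
No equations remain and no clash or occurs-check failure arose, so a unifier exists.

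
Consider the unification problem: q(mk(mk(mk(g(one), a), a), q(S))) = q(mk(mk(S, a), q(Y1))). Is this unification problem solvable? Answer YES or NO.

YES

Decompose q/1: mk(mk(mk(g(one), a), a), q(S)) = mk(mk(S, a), q(Y1)).
Decompose mk/2: mk(mk(g(one), a), a) = mk(S, a),  q(S) = q(Y1).
Decompose mk/2: mk(g(one), a) = S,  a = a.
Bind S := mk(g(one), a); substituting into the one remaining equation that mentions S gives: q(mk(g(one), a)) = q(Y1).
Delete trivial equation a = a.
Decompose q/1: mk(g(one), a) = Y1.
Bind Y1 := mk(g(one), a).
No equations remain and no clash or occurs-check failure arose, so a unifier exists.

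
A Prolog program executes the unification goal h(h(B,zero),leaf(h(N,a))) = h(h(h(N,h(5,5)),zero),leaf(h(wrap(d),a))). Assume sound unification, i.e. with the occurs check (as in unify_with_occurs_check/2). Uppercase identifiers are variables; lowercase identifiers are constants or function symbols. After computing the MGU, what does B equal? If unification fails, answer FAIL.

h(wrap(d),h(5,5))

Decompose h/2: h(B,zero) = h(h(N,h(5,5)),zero),  leaf(h(N,a)) = leaf(h(wrap(d),a)).
Decompose h/2: B = h(N,h(5,5)),  zero = zero.
Bind B := h(N,h(5,5)); no other remaining equation mentions B.
Delete trivial equation zero = zero.
Decompose leaf/1: h(N,a) = h(wrap(d),a).
Decompose h/2: N = wrap(d),  a = a.
Bind N := wrap(d); no other remaining equation mentions N. Substituting into the earlier binding gives B := h(wrap(d),h(5,5)).
Delete trivial equation a = a.
MGU = { B = h(wrap(d),h(5,5)), N = wrap(d) }, so B = h(wrap(d),h(5,5)).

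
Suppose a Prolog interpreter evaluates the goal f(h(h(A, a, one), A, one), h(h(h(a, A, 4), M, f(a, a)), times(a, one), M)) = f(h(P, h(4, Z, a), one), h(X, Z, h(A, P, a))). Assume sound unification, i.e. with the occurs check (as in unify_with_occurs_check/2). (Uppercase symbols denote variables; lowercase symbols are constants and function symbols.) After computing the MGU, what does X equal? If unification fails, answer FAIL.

h(h(a, h(4, times(a, one), a), 4), h(h(4, times(a, one), a), h(h(4, times(a, one), a), a, one), a), f(a, a))

Decompose f/2: h(h(A, a, one), A, one) = h(P, h(4, Z, a), one),  h(h(h(a, A, 4), M, f(a, a)), times(a, one), M) = h(X, Z, h(A, P, a)).
Decompose h/3: h(A, a, one) = P,  A = h(4, Z, a),  one = one.
Bind P := h(A, a, one); substituting into the one remaining equation that mentions P gives: h(h(h(a, A, 4), M, f(a, a)), times(a, one), M) = h(X, Z, h(A, h(A, a, one), a)).
Bind A := h(4, Z, a); substituting into the one remaining equation that mentions A gives: h(h(h(a, h(4, Z, a), 4), M, f(a, a)), times(a, one), M) = h(X, Z, h(h(4, Z, a), h(h(4, Z, a), a, one), a)). Substituting into the earlier binding gives P := h(h(4, Z, a), a, one).
Delete trivial equation one = one.
Decompose h/3: h(h(a, h(4, Z, a), 4), M, f(a, a)) = X,  times(a, one) = Z,  M = h(h(4, Z, a), h(h(4, Z, a), a, one), a).
Bind X := h(h(a, h(4, Z, a), 4), M, f(a, a)); no other remaining equation mentions X.
Bind Z := times(a, one); substituting into the remaining equation gives: M = h(h(4, times(a, one), a), h(h(4, times(a, one), a), a, one), a). Substituting into the earlier bindings gives P := h(h(4, times(a, one), a), a, one), A := h(4, times(a, one), a), X := h(h(a, h(4, times(a, one), a), 4), M, f(a, a)).
Bind M := h(h(4, times(a, one), a), h(h(4, times(a, one), a), a, one), a). Substituting into the earlier binding gives X := h(h(a, h(4, times(a, one), a), 4), h(h(4, times(a, one), a), h(h(4, times(a, one), a), a, one), a), f(a, a)).
MGU = { P -> h(h(4, times(a, one), a), a, one), A -> h(4, times(a, one), a), X -> h(h(a, h(4, times(a, one), a), 4), h(h(4, times(a, one), a), h(h(4, times(a, one), a), a, one), a), f(a, a)), Z -> times(a, one), M -> h(h(4, times(a, one), a), h(h(4, times(a, one), a), a, one), a) }, so X -> h(h(a, h(4, times(a, one), a), 4), h(h(4, times(a, one), a), h(h(4, times(a, one), a), a, one), a), f(a, a)).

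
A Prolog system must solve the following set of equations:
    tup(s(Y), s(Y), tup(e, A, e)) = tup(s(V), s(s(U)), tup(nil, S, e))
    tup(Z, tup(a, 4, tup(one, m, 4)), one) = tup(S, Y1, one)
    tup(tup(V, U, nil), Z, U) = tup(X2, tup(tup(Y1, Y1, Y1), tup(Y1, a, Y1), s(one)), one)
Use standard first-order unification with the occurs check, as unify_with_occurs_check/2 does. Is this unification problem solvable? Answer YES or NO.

NO

Decompose tup/3: s(Y) = s(V),  s(Y) = s(s(U)),  tup(e, A, e) = tup(nil, S, e).
Decompose s/1: Y = V.
Bind Y := V; substituting into the one remaining equation that mentions Y gives: s(V) = s(s(U)).
Decompose s/1: V = s(U).
Bind V := s(U); substituting into the one remaining equation that mentions V gives: tup(tup(s(U), U, nil), Z, U) = tup(X2, tup(tup(Y1, Y1, Y1), tup(Y1, a, Y1), s(one)), one). Substituting into the earlier binding gives Y := s(U).
Decompose tup/3: e = nil,  A = S,  e = e.
Clash: constants e and nil differ; no unifier exists.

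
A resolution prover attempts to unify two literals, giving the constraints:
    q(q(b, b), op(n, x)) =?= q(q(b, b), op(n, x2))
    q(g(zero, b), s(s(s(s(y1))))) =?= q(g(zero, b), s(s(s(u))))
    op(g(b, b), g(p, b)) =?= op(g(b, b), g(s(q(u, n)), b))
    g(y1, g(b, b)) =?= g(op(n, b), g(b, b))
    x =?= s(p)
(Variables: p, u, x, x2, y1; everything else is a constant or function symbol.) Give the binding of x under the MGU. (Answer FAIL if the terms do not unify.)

s(s(q(s(op(n, b)), n)))

Decompose q/2: q(b, b) =?= q(b, b),  op(n, x) =?= op(n, x2).
Delete trivial equation q(b, b) =?= q(b, b).
Decompose op/2: n =?= n,  x =?= x2.
Delete trivial equation n =?= n.
Bind x := x2; substituting into the one remaining equation that mentions x gives: x2 =?= s(p).
Decompose q/2: g(zero, b) =?= g(zero, b),  s(s(s(s(y1)))) =?= s(s(s(u))).
Delete trivial equation g(zero, b) =?= g(zero, b).
Decompose s/1: s(s(s(y1))) =?= s(s(u)).
Decompose s/1: s(s(y1)) =?= s(u).
Decompose s/1: s(y1) =?= u.
Bind u := s(y1); substituting into the one remaining equation that mentions u gives: op(g(b, b), g(p, b)) =?= op(g(b, b), g(s(q(s(y1), n)), b)).
Decompose op/2: g(b, b) =?= g(b, b),  g(p, b) =?= g(s(q(s(y1), n)), b).
Delete trivial equation g(b, b) =?= g(b, b).
Decompose g/2: p =?= s(q(s(y1), n)),  b =?= b.
Bind p := s(q(s(y1), n)); substituting into the one remaining equation that mentions p gives: x2 =?= s(s(q(s(y1), n))).
Delete trivial equation b =?= b.
Decompose g/2: y1 =?= op(n, b),  g(b, b) =?= g(b, b).
Bind y1 := op(n, b); substituting into the one remaining equation that mentions y1 gives: x2 =?= s(s(q(s(op(n, b)), n))). Substituting into the earlier bindings gives u := s(op(n, b)), p := s(q(s(op(n, b)), n)).
Delete trivial equation g(b, b) =?= g(b, b).
Bind x2 := s(s(q(s(op(n, b)), n))). Substituting into the earlier binding gives x := s(s(q(s(op(n, b)), n))).
MGU = { x ↦ s(s(q(s(op(n, b)), n))), u ↦ s(op(n, b)), p ↦ s(q(s(op(n, b)), n)), y1 ↦ op(n, b), x2 ↦ s(s(q(s(op(n, b)), n))) }, so x ↦ s(s(q(s(op(n, b)), n))).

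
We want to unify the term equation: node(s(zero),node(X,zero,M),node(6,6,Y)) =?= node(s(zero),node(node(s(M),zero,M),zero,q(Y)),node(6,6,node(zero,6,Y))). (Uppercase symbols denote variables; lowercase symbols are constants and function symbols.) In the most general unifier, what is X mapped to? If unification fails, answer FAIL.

Decompose node/3: s(zero) =?= s(zero),  node(X,zero,M) =?= node(node(s(M),zero,M),zero,q(Y)),  node(6,6,Y) =?= node(6,6,node(zero,6,Y)).
Delete trivial equation s(zero) =?= s(zero).
Decompose node/3: X =?= node(s(M),zero,M),  zero =?= zero,  M =?= q(Y).
Bind X := node(s(M),zero,M); no other remaining equation mentions X.
Delete trivial equation zero =?= zero.
Bind M := q(Y); no other remaining equation mentions M. Substituting into the earlier binding gives X := node(s(q(Y)),zero,q(Y)).
Decompose node/3: 6 =?= 6,  6 =?= 6,  Y =?= node(zero,6,Y).
Delete trivial equation 6 =?= 6.
Delete trivial equation 6 =?= 6.
Occurs check fails: Y occurs in node(zero,6,Y); the equation Y =?= node(zero,6,Y) has no finite solution.

FAIL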